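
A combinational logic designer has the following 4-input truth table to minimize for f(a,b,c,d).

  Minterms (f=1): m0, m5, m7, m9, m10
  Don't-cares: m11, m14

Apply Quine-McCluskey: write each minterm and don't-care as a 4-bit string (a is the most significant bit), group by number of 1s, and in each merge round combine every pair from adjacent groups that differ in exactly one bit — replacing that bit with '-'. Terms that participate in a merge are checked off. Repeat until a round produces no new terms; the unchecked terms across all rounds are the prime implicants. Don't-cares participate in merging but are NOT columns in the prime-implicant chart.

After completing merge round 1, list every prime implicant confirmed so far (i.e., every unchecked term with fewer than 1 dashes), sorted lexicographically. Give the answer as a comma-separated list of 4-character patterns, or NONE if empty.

size-2^0 implicants → 0000  0101(✓)  0111(✓)  1001(✓)  1010(✓)  1011(✓)  1110(✓)
size-2^1 implicants → 01-1  1-10  10-1  101-
Unchecked terms (primes): 0000, 01-1, 1-10, 10-1, 101-

0000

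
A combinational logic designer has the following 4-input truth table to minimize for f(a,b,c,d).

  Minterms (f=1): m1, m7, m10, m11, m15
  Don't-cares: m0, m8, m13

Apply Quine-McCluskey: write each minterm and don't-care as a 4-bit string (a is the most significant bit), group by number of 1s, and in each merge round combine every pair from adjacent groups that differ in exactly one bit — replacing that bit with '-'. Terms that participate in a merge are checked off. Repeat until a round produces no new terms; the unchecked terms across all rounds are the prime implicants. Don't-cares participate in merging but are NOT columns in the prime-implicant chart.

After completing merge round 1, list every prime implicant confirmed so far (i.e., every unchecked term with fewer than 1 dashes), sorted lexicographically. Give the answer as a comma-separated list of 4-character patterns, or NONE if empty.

[col 0] 0000*, 0001*, 0111*, 1000*, 1010*, 1011*, 1101*, 1111*
[col 1] -000, -111, 000-, 1-11, 10-0, 101-, 11-1
Prime implicants: -000, -111, 000-, 1-11, 10-0, 101-, 11-1

NONE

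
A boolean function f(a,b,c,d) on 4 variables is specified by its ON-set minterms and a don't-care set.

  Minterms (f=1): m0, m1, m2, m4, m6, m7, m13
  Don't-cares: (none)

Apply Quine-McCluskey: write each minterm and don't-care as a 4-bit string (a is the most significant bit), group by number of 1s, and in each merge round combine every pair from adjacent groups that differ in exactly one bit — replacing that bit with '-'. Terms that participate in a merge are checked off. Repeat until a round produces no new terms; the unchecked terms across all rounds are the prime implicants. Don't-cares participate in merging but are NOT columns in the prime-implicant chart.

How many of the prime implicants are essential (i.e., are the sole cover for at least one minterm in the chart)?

4

Round 0: 0000✓ 0001✓ 0010✓ 0100✓ 0110✓ 0111✓ 1101
Round 1: 0-00✓ 0-10✓ 00-0✓ 000- 01-0✓ 011-
Round 2: 0--0
PIs = {0--0, 000-, 011-, 1101}
Coverage chart:
  m0: 0--0,000-
  m1: 000- ←essential
  m2: 0--0 ←essential
  m4: 0--0 ←essential
  m6: 0--0,011-
  m7: 011- ←essential
  m13: 1101 ←essential
Essential: 0--0, 000-, 011-, 1101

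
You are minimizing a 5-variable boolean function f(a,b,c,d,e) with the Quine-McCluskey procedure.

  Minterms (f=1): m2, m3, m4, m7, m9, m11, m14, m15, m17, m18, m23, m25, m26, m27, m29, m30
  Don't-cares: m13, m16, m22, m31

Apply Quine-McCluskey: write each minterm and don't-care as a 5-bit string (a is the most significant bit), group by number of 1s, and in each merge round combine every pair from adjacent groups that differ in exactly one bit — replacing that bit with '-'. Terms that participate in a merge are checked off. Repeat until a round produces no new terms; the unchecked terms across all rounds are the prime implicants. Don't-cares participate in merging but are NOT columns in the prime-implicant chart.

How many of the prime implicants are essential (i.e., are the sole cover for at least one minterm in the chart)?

Round 0: 00010✓ 00011✓ 00100 00111✓ 01001✓ 01011✓ 01101✓ 01110✓ 01111✓ 10000✓ 10001✓ 10010✓ 10110✓ 10111✓ 11001✓ 11010✓ 11011✓ 11101✓ 11110✓ 11111✓
Round 1: -0010 -0111✓ -1001✓ -1011✓ -1101✓ -1110✓ -1111✓ 0-011✓ 0-111✓ 00-11✓ 0001- 01-01✓ 01-11✓ 010-1✓ 011-1✓ 0111-✓ 1-001 1-010✓ 1-110✓ 1-111✓ 10-10✓ 100-0 1000- 1011-✓ 11-01✓ 11-10✓ 11-11✓ 110-1✓ 1101-✓ 111-1✓ 1111-✓
Round 2: --111 -1-01✓ -1-11✓ -10-1✓ -11-1✓ -111- 0--11 01--1✓ 1--10 1-11- 11--1✓ 11-1-
Round 3: -1--1
PIs = {--111, -0010, -1--1, -111-, 0--11, 0001-, 00100, 1--10, 1-001, 1-11-, 100-0, 1000-, 11-1-}
Coverage chart:
  m2: -0010,0001-
  m3: 0--11,0001-
  m4: 00100 ←essential
  m7: --111,0--11
  m9: -1--1 ←essential
  m11: -1--1,0--11
  m14: -111- ←essential
  m15: --111,-1--1,-111-,0--11
  m17: 1-001,1000-
  m18: -0010,1--10,100-0
  m23: --111,1-11-
  m25: -1--1,1-001
  m26: 1--10,11-1-
  m27: -1--1,11-1-
  m29: -1--1 ←essential
  m30: -111-,1--10,1-11-,11-1-
Essential: -1--1, -111-, 00100

3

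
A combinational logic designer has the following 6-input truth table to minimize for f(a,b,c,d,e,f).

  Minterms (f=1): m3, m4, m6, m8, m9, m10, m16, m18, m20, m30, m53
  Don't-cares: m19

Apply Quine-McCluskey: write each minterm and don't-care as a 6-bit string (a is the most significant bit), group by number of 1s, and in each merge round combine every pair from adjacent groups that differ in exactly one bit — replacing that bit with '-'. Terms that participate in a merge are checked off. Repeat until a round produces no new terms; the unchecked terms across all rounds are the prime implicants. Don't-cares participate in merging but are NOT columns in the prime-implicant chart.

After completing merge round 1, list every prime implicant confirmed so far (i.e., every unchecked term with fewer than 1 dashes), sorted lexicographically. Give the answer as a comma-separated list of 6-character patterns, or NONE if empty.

011110, 110101

[col 0] 000011*, 000100*, 000110*, 001000*, 001001*, 001010*, 010000*, 010010*, 010011*, 010100*, 011110, 110101
[col 1] 0-0011, 0-0100, 0001-0, 0010-0, 00100-, 010-00, 0100-0, 01001-
Prime implicants: 0-0011, 0-0100, 0001-0, 0010-0, 00100-, 010-00, 0100-0, 01001-, 011110, 110101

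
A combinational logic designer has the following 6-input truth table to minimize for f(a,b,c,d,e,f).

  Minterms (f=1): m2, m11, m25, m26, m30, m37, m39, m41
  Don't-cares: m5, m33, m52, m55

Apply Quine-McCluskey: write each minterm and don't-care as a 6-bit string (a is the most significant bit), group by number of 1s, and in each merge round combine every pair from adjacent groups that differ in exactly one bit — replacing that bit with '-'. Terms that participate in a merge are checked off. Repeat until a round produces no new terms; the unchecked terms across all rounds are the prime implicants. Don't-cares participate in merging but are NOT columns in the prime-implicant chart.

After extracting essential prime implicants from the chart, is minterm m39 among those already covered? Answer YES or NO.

Round 0: 000010 000101✓ 001011 011001 011010✓ 011110✓ 100001✓ 100101✓ 100111✓ 101001✓ 110100 110111✓
Round 1: -00101 011-10 1-0111 10-001 100-01 1001-1
PIs = {-00101, 000010, 001011, 011-10, 011001, 1-0111, 10-001, 100-01, 1001-1, 110100}
Coverage chart:
  m2: 000010 ←essential
  m11: 001011 ←essential
  m25: 011001 ←essential
  m26: 011-10 ←essential
  m30: 011-10 ←essential
  m37: -00101,100-01,1001-1
  m39: 1-0111,1001-1
  m41: 10-001 ←essential
Essential: 000010, 001011, 011-10, 011001, 10-001

NO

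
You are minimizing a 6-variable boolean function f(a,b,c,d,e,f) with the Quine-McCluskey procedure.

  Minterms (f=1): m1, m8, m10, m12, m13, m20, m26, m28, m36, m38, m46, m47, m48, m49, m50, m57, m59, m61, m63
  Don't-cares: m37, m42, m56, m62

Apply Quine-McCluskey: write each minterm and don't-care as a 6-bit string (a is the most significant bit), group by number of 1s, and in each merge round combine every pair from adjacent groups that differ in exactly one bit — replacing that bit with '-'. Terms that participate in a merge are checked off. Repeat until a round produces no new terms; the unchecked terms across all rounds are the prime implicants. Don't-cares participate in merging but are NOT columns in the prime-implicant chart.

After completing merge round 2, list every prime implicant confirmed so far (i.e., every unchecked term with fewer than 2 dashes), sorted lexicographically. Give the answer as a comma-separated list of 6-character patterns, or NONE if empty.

Round 0: 000001 001000✓ 001010✓ 001100✓ 001101✓ 010100✓ 011010✓ 011100✓ 100100✓ 100101✓ 100110✓ 101010✓ 101110✓ 101111✓ 110000✓ 110001✓ 110010✓ 111000✓ 111001✓ 111011✓ 111101✓ 111110✓ 111111✓
Round 1: -01010 0-1010 0-1100 001-00 0010-0 00110- 01-100 1-1110✓ 1-1111✓ 10-110 1001-0 10010- 101-10 10111-✓ 11-000✓ 11-001✓ 1100-0 11000-✓ 111-01✓ 111-11✓ 1110-1✓ 11100-✓ 1111-1✓ 11111-✓
Round 2: 1-111- 11-00- 111--1
PIs = {-01010, 0-1010, 0-1100, 000001, 001-00, 0010-0, 00110-, 01-100, 1-111-, 10-110, 1001-0, 10010-, 101-10, 11-00-, 1100-0, 111--1}

-01010, 0-1010, 0-1100, 000001, 001-00, 0010-0, 00110-, 01-100, 10-110, 1001-0, 10010-, 101-10, 1100-0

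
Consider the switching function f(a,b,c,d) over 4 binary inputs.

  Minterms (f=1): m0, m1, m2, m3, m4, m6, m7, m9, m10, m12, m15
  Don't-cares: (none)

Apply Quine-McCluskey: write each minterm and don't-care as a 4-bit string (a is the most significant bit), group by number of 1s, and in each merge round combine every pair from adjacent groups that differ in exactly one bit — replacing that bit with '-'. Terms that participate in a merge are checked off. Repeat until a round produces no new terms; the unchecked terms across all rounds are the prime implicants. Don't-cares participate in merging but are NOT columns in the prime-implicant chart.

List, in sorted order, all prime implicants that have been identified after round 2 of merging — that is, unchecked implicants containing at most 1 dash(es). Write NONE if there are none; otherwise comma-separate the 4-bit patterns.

Round 0: 0000✓ 0001✓ 0010✓ 0011✓ 0100✓ 0110✓ 0111✓ 1001✓ 1010✓ 1100✓ 1111✓
Round 1: -001 -010 -100 -111 0-00✓ 0-10✓ 0-11✓ 00-0✓ 00-1✓ 000-✓ 001-✓ 01-0✓ 011-✓
Round 2: 0--0 0-1- 00--
PIs = {-001, -010, -100, -111, 0--0, 0-1-, 00--}

-001, -010, -100, -111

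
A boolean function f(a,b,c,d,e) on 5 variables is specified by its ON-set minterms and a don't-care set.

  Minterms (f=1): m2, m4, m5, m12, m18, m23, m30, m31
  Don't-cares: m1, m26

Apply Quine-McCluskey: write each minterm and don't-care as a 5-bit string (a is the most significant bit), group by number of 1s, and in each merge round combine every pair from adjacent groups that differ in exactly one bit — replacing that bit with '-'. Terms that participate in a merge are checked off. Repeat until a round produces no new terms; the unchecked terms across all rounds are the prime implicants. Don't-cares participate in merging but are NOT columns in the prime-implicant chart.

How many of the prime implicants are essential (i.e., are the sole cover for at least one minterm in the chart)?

3

[col 0] 00001*, 00010*, 00100*, 00101*, 01100*, 10010*, 10111*, 11010*, 11110*, 11111*
[col 1] -0010, 0-100, 00-01, 0010-, 1-010, 1-111, 11-10, 1111-
Prime implicants: -0010, 0-100, 00-01, 0010-, 1-010, 1-111, 11-10, 1111-
PI chart (minterm → PIs covering it):
  2 | -0010  (sole → essential)
  4 | 0-100,0010-
  5 | 00-01,0010-
  12 | 0-100  (sole → essential)
  18 | -0010,1-010
  23 | 1-111  (sole → essential)
  30 | 11-10,1111-
  31 | 1-111,1111-
Essential prime implicants: -0010, 0-100, 1-111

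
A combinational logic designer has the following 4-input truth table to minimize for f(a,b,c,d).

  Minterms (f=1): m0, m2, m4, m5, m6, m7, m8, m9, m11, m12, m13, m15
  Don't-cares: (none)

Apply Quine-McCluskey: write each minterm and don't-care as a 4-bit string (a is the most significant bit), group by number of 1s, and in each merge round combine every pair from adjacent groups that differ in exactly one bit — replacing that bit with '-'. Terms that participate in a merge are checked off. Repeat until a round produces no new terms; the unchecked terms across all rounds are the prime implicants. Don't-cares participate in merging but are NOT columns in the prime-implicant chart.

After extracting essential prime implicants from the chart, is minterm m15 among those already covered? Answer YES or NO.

YES

Round 0: 0000✓ 0010✓ 0100✓ 0101✓ 0110✓ 0111✓ 1000✓ 1001✓ 1011✓ 1100✓ 1101✓ 1111✓
Round 1: -000✓ -100✓ -101✓ -111✓ 0-00✓ 0-10✓ 00-0✓ 01-0✓ 01-1✓ 010-✓ 011-✓ 1-00✓ 1-01✓ 1-11✓ 10-1✓ 100-✓ 11-1✓ 110-✓
Round 2: --00 -1-1 -10- 0--0 01-- 1--1 1-0-
PIs = {--00, -1-1, -10-, 0--0, 01--, 1--1, 1-0-}
Coverage chart:
  m0: --00,0--0
  m2: 0--0 ←essential
  m4: --00,-10-,0--0,01--
  m5: -1-1,-10-,01--
  m6: 0--0,01--
  m7: -1-1,01--
  m8: --00,1-0-
  m9: 1--1,1-0-
  m11: 1--1 ←essential
  m12: --00,-10-,1-0-
  m13: -1-1,-10-,1--1,1-0-
  m15: -1-1,1--1
Essential: 0--0, 1--1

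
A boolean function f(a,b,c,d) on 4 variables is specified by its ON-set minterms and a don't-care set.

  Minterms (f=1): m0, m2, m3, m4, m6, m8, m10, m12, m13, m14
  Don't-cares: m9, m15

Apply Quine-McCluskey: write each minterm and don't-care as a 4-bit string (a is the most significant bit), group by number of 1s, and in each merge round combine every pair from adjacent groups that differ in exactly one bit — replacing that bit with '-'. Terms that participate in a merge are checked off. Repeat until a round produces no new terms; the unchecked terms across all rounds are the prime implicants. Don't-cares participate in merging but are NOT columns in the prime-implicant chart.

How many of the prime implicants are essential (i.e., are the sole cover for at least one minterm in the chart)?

2

size-2^0 implicants → 0000(✓)  0010(✓)  0011(✓)  0100(✓)  0110(✓)  1000(✓)  1001(✓)  1010(✓)  1100(✓)  1101(✓)  1110(✓)  1111(✓)
size-2^1 implicants → -000(✓)  -010(✓)  -100(✓)  -110(✓)  0-00(✓)  0-10(✓)  00-0(✓)  001-  01-0(✓)  1-00(✓)  1-01(✓)  1-10(✓)  10-0(✓)  100-(✓)  11-0(✓)  11-1(✓)  110-(✓)  111-(✓)
size-2^2 implicants → --00(✓)  --10(✓)  -0-0(✓)  -1-0(✓)  0--0(✓)  1--0(✓)  1-0-  11--
size-2^3 implicants → ---0
Unchecked terms (primes): ---0, 001-, 1-0-, 11--
Minterm coverage:
  m0 ⊆ ---0 [E]
  m2 ⊆ ---0,001-
  m3 ⊆ 001- [E]
  m4 ⊆ ---0 [E]
  m6 ⊆ ---0 [E]
  m8 ⊆ ---0,1-0-
  m10 ⊆ ---0 [E]
  m12 ⊆ ---0,1-0-,11--
  m13 ⊆ 1-0-,11--
  m14 ⊆ ---0,11--
E = {---0, 001-}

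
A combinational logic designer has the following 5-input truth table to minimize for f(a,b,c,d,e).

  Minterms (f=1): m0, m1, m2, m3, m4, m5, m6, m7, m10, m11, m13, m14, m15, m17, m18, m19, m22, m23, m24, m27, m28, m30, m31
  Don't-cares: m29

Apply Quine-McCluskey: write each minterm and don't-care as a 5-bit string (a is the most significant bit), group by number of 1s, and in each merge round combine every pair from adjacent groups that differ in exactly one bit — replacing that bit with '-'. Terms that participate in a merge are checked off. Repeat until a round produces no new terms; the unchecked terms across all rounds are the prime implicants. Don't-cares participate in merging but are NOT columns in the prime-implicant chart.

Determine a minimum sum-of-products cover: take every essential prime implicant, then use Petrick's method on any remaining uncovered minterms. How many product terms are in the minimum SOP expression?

8

size-2^0 implicants → 00000(✓)  00001(✓)  00010(✓)  00011(✓)  00100(✓)  00101(✓)  00110(✓)  00111(✓)  01010(✓)  01011(✓)  01101(✓)  01110(✓)  01111(✓)  10001(✓)  10010(✓)  10011(✓)  10110(✓)  10111(✓)  11000(✓)  11011(✓)  11100(✓)  11101(✓)  11110(✓)  11111(✓)
size-2^1 implicants → -0001(✓)  -0010(✓)  -0011(✓)  -0110(✓)  -0111(✓)  -1011(✓)  -1101(✓)  -1110(✓)  -1111(✓)  0-010(✓)  0-011(✓)  0-101(✓)  0-110(✓)  0-111(✓)  00-00(✓)  00-01(✓)  00-10(✓)  00-11(✓)  000-0(✓)  000-1(✓)  0000-(✓)  0001-(✓)  001-0(✓)  001-1(✓)  0010-(✓)  0011-(✓)  01-10(✓)  01-11(✓)  0101-(✓)  011-1(✓)  0111-(✓)  1-011(✓)  1-110(✓)  1-111(✓)  10-10(✓)  10-11(✓)  100-1(✓)  1001-(✓)  1011-(✓)  11-00  11-11(✓)  111-0(✓)  111-1(✓)  1110-(✓)  1111-(✓)
size-2^2 implicants → --011(✓)  --110(✓)  --111(✓)  -0-10(✓)  -0-11(✓)  -00-1  -001-(✓)  -011-(✓)  -1-11(✓)  -11-1  -111-(✓)  0--10(✓)  0--11(✓)  0-01-(✓)  0-1-1  0-11-(✓)  00--0(✓)  00--1(✓)  00-0-(✓)  00-1-(✓)  000--(✓)  001--(✓)  01-1-(✓)  1--11(✓)  1-11-(✓)  10-1-(✓)  111--
size-2^3 implicants → ---11  --11-  -0-1-  0--1-  00---
Unchecked terms (primes): ---11, --11-, -0-1-, -00-1, -11-1, 0--1-, 0-1-1, 00---, 11-00, 111--
Minterm coverage:
  m0 ⊆ 00--- [E]
  m1 ⊆ -00-1,00---
  m2 ⊆ -0-1-,0--1-,00---
  m3 ⊆ ---11,-0-1-,-00-1,0--1-,00---
  m4 ⊆ 00--- [E]
  m5 ⊆ 0-1-1,00---
  m6 ⊆ --11-,-0-1-,0--1-,00---
  m7 ⊆ ---11,--11-,-0-1-,0--1-,0-1-1,00---
  m10 ⊆ 0--1- [E]
  m11 ⊆ ---11,0--1-
  m13 ⊆ -11-1,0-1-1
  m14 ⊆ --11-,0--1-
  m15 ⊆ ---11,--11-,-11-1,0--1-,0-1-1
  m17 ⊆ -00-1 [E]
  m18 ⊆ -0-1- [E]
  m19 ⊆ ---11,-0-1-,-00-1
  m22 ⊆ --11-,-0-1-
  m23 ⊆ ---11,--11-,-0-1-
  m24 ⊆ 11-00 [E]
  m27 ⊆ ---11 [E]
  m28 ⊆ 11-00,111--
  m30 ⊆ --11-,111--
  m31 ⊆ ---11,--11-,-11-1,111--
E = {---11, -0-1-, -00-1, 0--1-, 00---, 11-00}
Petrick residual → --11-, -11-1
Cover = de + cd + b'd + b'c'e + bce + a'd + a'b' + abd'e'  |cover|=8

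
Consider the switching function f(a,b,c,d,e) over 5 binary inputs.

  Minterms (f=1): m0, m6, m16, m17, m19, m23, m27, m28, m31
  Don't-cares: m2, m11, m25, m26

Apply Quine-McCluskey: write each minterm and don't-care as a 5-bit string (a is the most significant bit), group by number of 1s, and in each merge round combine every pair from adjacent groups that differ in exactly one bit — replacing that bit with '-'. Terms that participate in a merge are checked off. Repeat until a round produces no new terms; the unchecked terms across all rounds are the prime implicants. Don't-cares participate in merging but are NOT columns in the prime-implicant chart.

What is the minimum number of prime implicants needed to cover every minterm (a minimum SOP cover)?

Round 0: 00000✓ 00010✓ 00110✓ 01011✓ 10000✓ 10001✓ 10011✓ 10111✓ 11001✓ 11010✓ 11011✓ 11100 11111✓
Round 1: -0000 -1011 00-10 000-0 1-001✓ 1-011✓ 1-111✓ 10-11✓ 100-1✓ 1000- 11-11✓ 110-1✓ 1101-
Round 2: 1--11 1-0-1
PIs = {-0000, -1011, 00-10, 000-0, 1--11, 1-0-1, 1000-, 1101-, 11100}
Coverage chart:
  m0: -0000,000-0
  m6: 00-10 ←essential
  m16: -0000,1000-
  m17: 1-0-1,1000-
  m19: 1--11,1-0-1
  m23: 1--11 ←essential
  m27: -1011,1--11,1-0-1,1101-
  m28: 11100 ←essential
  m31: 1--11 ←essential
Essential: 00-10, 1--11, 11100
Petrick residual → -0000, 1-0-1
Min cover (5 terms): b'c'd'e' + a'b'de' + ade + ac'e + abcd'e'

5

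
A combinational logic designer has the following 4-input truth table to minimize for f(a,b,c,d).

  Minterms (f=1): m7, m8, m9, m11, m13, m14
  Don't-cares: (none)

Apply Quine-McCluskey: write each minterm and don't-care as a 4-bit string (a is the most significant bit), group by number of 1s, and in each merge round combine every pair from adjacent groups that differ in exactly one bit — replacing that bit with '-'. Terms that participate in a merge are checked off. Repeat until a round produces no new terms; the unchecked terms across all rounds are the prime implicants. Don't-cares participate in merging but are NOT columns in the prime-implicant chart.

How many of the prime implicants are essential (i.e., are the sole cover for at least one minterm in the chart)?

5

size-2^0 implicants → 0111  1000(✓)  1001(✓)  1011(✓)  1101(✓)  1110
size-2^1 implicants → 1-01  10-1  100-
Unchecked terms (primes): 0111, 1-01, 10-1, 100-, 1110
Minterm coverage:
  m7 ⊆ 0111 [E]
  m8 ⊆ 100- [E]
  m9 ⊆ 1-01,10-1,100-
  m11 ⊆ 10-1 [E]
  m13 ⊆ 1-01 [E]
  m14 ⊆ 1110 [E]
E = {0111, 1-01, 10-1, 100-, 1110}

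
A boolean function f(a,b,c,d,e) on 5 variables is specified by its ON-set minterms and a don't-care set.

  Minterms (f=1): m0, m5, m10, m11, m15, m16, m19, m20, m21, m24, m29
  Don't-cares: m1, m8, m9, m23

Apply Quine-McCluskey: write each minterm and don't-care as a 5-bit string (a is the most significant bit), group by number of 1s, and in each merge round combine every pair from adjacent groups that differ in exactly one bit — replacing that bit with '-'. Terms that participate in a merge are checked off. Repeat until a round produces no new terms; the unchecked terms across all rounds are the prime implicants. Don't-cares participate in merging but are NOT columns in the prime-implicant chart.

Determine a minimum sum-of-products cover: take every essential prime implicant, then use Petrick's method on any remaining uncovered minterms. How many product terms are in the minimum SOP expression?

Round 0: 00000✓ 00001✓ 00101✓ 01000✓ 01001✓ 01010✓ 01011✓ 01111✓ 10000✓ 10011✓ 10100✓ 10101✓ 10111✓ 11000✓ 11101✓
Round 1: -0000✓ -0101 -1000✓ 0-000✓ 0-001✓ 00-01 0000-✓ 01-11 010-0✓ 010-1✓ 0100-✓ 0101-✓ 1-000✓ 1-101 10-00 10-11 101-1 1010-
Round 2: --000 0-00- 010--
PIs = {--000, -0101, 0-00-, 00-01, 01-11, 010--, 1-101, 10-00, 10-11, 101-1, 1010-}
Coverage chart:
  m0: --000,0-00-
  m5: -0101,00-01
  m10: 010-- ←essential
  m11: 01-11,010--
  m15: 01-11 ←essential
  m16: --000,10-00
  m19: 10-11 ←essential
  m20: 10-00,1010-
  m21: -0101,1-101,101-1,1010-
  m24: --000 ←essential
  m29: 1-101 ←essential
Essential: --000, 01-11, 010--, 1-101, 10-11
Petrick residual → -0101, 10-00
Min cover (7 terms): c'd'e' + b'cd'e + a'bde + a'bc' + acd'e + ab'd'e' + ab'de

7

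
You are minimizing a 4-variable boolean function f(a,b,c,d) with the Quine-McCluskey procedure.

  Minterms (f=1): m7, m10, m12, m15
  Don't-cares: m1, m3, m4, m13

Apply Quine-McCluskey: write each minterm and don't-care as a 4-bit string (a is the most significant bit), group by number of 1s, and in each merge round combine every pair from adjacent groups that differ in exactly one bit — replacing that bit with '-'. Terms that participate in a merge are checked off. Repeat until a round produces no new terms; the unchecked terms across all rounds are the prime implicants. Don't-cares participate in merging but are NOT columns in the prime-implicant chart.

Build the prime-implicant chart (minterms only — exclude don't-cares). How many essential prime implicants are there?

size-2^0 implicants → 0001(✓)  0011(✓)  0100(✓)  0111(✓)  1010  1100(✓)  1101(✓)  1111(✓)
size-2^1 implicants → -100  -111  0-11  00-1  11-1  110-
Unchecked terms (primes): -100, -111, 0-11, 00-1, 1010, 11-1, 110-
Minterm coverage:
  m7 ⊆ -111,0-11
  m10 ⊆ 1010 [E]
  m12 ⊆ -100,110-
  m15 ⊆ -111,11-1
E = {1010}

1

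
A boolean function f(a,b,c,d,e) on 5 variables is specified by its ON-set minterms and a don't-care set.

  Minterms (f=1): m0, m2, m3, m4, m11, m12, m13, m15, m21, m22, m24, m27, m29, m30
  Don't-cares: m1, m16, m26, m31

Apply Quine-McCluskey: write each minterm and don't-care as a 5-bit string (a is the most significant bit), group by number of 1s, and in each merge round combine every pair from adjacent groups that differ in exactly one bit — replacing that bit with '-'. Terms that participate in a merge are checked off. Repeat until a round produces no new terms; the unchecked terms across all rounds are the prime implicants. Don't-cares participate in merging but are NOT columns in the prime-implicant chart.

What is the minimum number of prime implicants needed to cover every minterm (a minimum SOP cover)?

7

size-2^0 implicants → 00000(✓)  00001(✓)  00010(✓)  00011(✓)  00100(✓)  01011(✓)  01100(✓)  01101(✓)  01111(✓)  10000(✓)  10101(✓)  10110(✓)  11000(✓)  11010(✓)  11011(✓)  11101(✓)  11110(✓)  11111(✓)
size-2^1 implicants → -0000  -1011(✓)  -1101(✓)  -1111(✓)  0-011  0-100  00-00  000-0(✓)  000-1(✓)  0000-(✓)  0001-(✓)  01-11(✓)  011-1(✓)  0110-  1-000  1-101  1-110  11-10(✓)  11-11(✓)  110-0  1101-(✓)  111-1(✓)  1111-(✓)
size-2^2 implicants → -1-11  -11-1  000--  11-1-
Unchecked terms (primes): -0000, -1-11, -11-1, 0-011, 0-100, 00-00, 000--, 0110-, 1-000, 1-101, 1-110, 11-1-, 110-0
Minterm coverage:
  m0 ⊆ -0000,00-00,000--
  m2 ⊆ 000-- [E]
  m3 ⊆ 0-011,000--
  m4 ⊆ 0-100,00-00
  m11 ⊆ -1-11,0-011
  m12 ⊆ 0-100,0110-
  m13 ⊆ -11-1,0110-
  m15 ⊆ -1-11,-11-1
  m21 ⊆ 1-101 [E]
  m22 ⊆ 1-110 [E]
  m24 ⊆ 1-000,110-0
  m27 ⊆ -1-11,11-1-
  m29 ⊆ -11-1,1-101
  m30 ⊆ 1-110,11-1-
E = {000--, 1-101, 1-110}
Petrick residual → -1-11, -11-1, 0-100, 1-000
Cover = bde + bce + a'cd'e' + a'b'c' + ac'd'e' + acd'e + acde'  |cover|=7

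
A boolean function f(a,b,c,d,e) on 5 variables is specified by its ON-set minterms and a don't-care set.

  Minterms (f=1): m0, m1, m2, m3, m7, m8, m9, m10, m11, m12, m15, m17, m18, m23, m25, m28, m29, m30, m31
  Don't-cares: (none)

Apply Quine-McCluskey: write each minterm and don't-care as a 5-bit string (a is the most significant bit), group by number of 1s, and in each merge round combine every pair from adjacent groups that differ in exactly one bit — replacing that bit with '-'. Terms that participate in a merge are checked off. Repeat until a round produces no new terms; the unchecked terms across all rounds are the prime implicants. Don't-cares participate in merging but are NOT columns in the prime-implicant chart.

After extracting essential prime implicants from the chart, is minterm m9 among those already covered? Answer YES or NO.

YES

[col 0] 00000*, 00001*, 00010*, 00011*, 00111*, 01000*, 01001*, 01010*, 01011*, 01100*, 01111*, 10001*, 10010*, 10111*, 11001*, 11100*, 11101*, 11110*, 11111*
[col 1] -0001*, -0010, -0111*, -1001*, -1100, -1111*, 0-000*, 0-001*, 0-010*, 0-011*, 0-111*, 00-11*, 000-0*, 000-1*, 0000-*, 0001-*, 01-00, 01-11*, 010-0*, 010-1*, 0100-*, 0101-*, 1-001*, 1-111*, 11-01, 111-0*, 111-1*, 1110-*, 1111-*
[col 2] --001, --111, 0--11, 0-0-0*, 0-0-1*, 0-00-*, 0-01-*, 000--*, 010--*, 111--
[col 3] 0-0--
Prime implicants: --001, --111, -0010, -1100, 0--11, 0-0--, 01-00, 11-01, 111--
PI chart (minterm → PIs covering it):
  0 | 0-0--  (sole → essential)
  1 | --001,0-0--
  2 | -0010,0-0--
  3 | 0--11,0-0--
  7 | --111,0--11
  8 | 0-0--,01-00
  9 | --001,0-0--
  10 | 0-0--  (sole → essential)
  11 | 0--11,0-0--
  12 | -1100,01-00
  15 | --111,0--11
  17 | --001  (sole → essential)
  18 | -0010  (sole → essential)
  23 | --111  (sole → essential)
  25 | --001,11-01
  28 | -1100,111--
  29 | 11-01,111--
  30 | 111--  (sole → essential)
  31 | --111,111--
Essential prime implicants: --001, --111, -0010, 0-0--, 111--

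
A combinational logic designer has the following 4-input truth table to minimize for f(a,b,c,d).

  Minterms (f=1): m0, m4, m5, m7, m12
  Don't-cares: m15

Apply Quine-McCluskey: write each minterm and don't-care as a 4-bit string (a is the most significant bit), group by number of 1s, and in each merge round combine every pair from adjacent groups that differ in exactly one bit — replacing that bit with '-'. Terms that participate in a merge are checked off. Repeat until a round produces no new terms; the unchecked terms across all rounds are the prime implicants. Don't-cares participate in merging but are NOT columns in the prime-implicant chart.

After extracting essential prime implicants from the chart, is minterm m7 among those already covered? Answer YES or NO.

NO

Round 0: 0000✓ 0100✓ 0101✓ 0111✓ 1100✓ 1111✓
Round 1: -100 -111 0-00 01-1 010-
PIs = {-100, -111, 0-00, 01-1, 010-}
Coverage chart:
  m0: 0-00 ←essential
  m4: -100,0-00,010-
  m5: 01-1,010-
  m7: -111,01-1
  m12: -100 ←essential
Essential: -100, 0-00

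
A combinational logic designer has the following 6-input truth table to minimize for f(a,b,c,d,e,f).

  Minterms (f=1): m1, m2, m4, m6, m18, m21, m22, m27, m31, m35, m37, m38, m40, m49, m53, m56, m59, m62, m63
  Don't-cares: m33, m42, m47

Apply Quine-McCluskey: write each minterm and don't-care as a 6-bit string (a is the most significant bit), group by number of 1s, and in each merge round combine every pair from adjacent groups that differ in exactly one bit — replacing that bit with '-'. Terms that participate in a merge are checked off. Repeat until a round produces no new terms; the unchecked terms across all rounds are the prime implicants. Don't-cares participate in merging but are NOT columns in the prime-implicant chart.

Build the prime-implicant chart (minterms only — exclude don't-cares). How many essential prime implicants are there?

size-2^0 implicants → 000001(✓)  000010(✓)  000100(✓)  000110(✓)  010010(✓)  010101(✓)  010110(✓)  011011(✓)  011111(✓)  100001(✓)  100011(✓)  100101(✓)  100110(✓)  101000(✓)  101010(✓)  101111(✓)  110001(✓)  110101(✓)  111000(✓)  111011(✓)  111110(✓)  111111(✓)
size-2^1 implicants → -00001  -00110  -10101  -11011(✓)  -11111(✓)  0-0010(✓)  0-0110(✓)  000-10(✓)  0001-0  010-10(✓)  011-11(✓)  1-0001(✓)  1-0101(✓)  1-1000  1-1111  100-01(✓)  1000-1  1010-0  110-01(✓)  111-11(✓)  11111-
size-2^2 implicants → -11-11  0-0-10  1-0-01
Unchecked terms (primes): -00001, -00110, -10101, -11-11, 0-0-10, 0001-0, 1-0-01, 1-1000, 1-1111, 1000-1, 1010-0, 11111-
Minterm coverage:
  m1 ⊆ -00001 [E]
  m2 ⊆ 0-0-10 [E]
  m4 ⊆ 0001-0 [E]
  m6 ⊆ -00110,0-0-10,0001-0
  m18 ⊆ 0-0-10 [E]
  m21 ⊆ -10101 [E]
  m22 ⊆ 0-0-10 [E]
  m27 ⊆ -11-11 [E]
  m31 ⊆ -11-11 [E]
  m35 ⊆ 1000-1 [E]
  m37 ⊆ 1-0-01 [E]
  m38 ⊆ -00110 [E]
  m40 ⊆ 1-1000,1010-0
  m49 ⊆ 1-0-01 [E]
  m53 ⊆ -10101,1-0-01
  m56 ⊆ 1-1000 [E]
  m59 ⊆ -11-11 [E]
  m62 ⊆ 11111- [E]
  m63 ⊆ -11-11,1-1111,11111-
E = {-00001, -00110, -10101, -11-11, 0-0-10, 0001-0, 1-0-01, 1-1000, 1000-1, 11111-}

10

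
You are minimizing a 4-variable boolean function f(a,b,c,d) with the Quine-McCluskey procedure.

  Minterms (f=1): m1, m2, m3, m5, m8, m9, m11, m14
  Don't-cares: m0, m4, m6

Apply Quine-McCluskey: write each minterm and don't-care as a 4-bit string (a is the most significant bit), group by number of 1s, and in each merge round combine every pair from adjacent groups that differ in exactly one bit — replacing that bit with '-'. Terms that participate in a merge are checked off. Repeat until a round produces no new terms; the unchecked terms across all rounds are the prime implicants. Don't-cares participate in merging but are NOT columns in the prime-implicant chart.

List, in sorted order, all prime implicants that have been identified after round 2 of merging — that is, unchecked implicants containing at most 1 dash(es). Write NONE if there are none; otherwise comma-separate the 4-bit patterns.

[col 0] 0000*, 0001*, 0010*, 0011*, 0100*, 0101*, 0110*, 1000*, 1001*, 1011*, 1110*
[col 1] -000*, -001*, -011*, -110, 0-00*, 0-01*, 0-10*, 00-0*, 00-1*, 000-*, 001-*, 01-0*, 010-*, 10-1*, 100-*
[col 2] -0-1, -00-, 0--0, 0-0-, 00--
Prime implicants: -0-1, -00-, -110, 0--0, 0-0-, 00--

-110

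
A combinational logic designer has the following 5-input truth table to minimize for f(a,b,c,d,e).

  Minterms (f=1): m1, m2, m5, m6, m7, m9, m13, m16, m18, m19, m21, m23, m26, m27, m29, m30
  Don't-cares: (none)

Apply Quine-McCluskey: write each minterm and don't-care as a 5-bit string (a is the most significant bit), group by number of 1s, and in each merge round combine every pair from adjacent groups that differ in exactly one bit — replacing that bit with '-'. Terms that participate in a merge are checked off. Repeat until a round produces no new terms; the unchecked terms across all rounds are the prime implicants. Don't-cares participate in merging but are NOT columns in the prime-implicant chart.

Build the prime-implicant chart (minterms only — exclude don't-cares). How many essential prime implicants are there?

5

size-2^0 implicants → 00001(✓)  00010(✓)  00101(✓)  00110(✓)  00111(✓)  01001(✓)  01101(✓)  10000(✓)  10010(✓)  10011(✓)  10101(✓)  10111(✓)  11010(✓)  11011(✓)  11101(✓)  11110(✓)
size-2^1 implicants → -0010  -0101(✓)  -0111(✓)  -1101(✓)  0-001(✓)  0-101(✓)  00-01(✓)  00-10  001-1(✓)  0011-  01-01(✓)  1-010(✓)  1-011(✓)  1-101(✓)  10-11  100-0  1001-(✓)  101-1(✓)  11-10  1101-(✓)
size-2^2 implicants → --101  -01-1  0--01  1-01-
Unchecked terms (primes): --101, -0010, -01-1, 0--01, 00-10, 0011-, 1-01-, 10-11, 100-0, 11-10
Minterm coverage:
  m1 ⊆ 0--01 [E]
  m2 ⊆ -0010,00-10
  m5 ⊆ --101,-01-1,0--01
  m6 ⊆ 00-10,0011-
  m7 ⊆ -01-1,0011-
  m9 ⊆ 0--01 [E]
  m13 ⊆ --101,0--01
  m16 ⊆ 100-0 [E]
  m18 ⊆ -0010,1-01-,100-0
  m19 ⊆ 1-01-,10-11
  m21 ⊆ --101,-01-1
  m23 ⊆ -01-1,10-11
  m26 ⊆ 1-01-,11-10
  m27 ⊆ 1-01- [E]
  m29 ⊆ --101 [E]
  m30 ⊆ 11-10 [E]
E = {--101, 0--01, 1-01-, 100-0, 11-10}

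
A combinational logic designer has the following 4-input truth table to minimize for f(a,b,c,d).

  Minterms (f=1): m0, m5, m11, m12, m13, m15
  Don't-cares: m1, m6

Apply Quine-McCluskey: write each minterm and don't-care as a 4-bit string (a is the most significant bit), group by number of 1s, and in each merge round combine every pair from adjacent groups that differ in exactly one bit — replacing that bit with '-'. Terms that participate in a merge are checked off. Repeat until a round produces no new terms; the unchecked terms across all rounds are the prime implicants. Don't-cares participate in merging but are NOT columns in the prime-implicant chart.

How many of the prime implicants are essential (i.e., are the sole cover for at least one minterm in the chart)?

3

size-2^0 implicants → 0000(✓)  0001(✓)  0101(✓)  0110  1011(✓)  1100(✓)  1101(✓)  1111(✓)
size-2^1 implicants → -101  0-01  000-  1-11  11-1  110-
Unchecked terms (primes): -101, 0-01, 000-, 0110, 1-11, 11-1, 110-
Minterm coverage:
  m0 ⊆ 000- [E]
  m5 ⊆ -101,0-01
  m11 ⊆ 1-11 [E]
  m12 ⊆ 110- [E]
  m13 ⊆ -101,11-1,110-
  m15 ⊆ 1-11,11-1
E = {000-, 1-11, 110-}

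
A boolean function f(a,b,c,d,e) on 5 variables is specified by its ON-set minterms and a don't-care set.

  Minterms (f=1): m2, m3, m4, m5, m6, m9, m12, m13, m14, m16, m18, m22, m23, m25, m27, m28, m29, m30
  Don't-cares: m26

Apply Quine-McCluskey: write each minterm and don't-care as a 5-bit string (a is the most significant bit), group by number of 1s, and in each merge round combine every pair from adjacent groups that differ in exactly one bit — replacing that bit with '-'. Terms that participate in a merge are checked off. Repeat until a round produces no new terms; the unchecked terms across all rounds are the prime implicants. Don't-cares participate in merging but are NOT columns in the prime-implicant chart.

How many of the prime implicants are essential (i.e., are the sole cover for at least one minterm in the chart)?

5

Round 0: 00010✓ 00011✓ 00100✓ 00101✓ 00110✓ 01001✓ 01100✓ 01101✓ 01110✓ 10000✓ 10010✓ 10110✓ 10111✓ 11001✓ 11010✓ 11011✓ 11100✓ 11101✓ 11110✓
Round 1: -0010✓ -0110✓ -1001✓ -1100✓ -1101✓ -1110✓ 0-100✓ 0-101✓ 0-110✓ 00-10✓ 0001- 001-0✓ 0010-✓ 01-01✓ 011-0✓ 0110-✓ 1-010✓ 1-110✓ 10-10✓ 100-0 1011- 11-01✓ 11-10✓ 110-1 1101- 111-0✓ 1110-✓
Round 2: --110 -0-10 -1-01 -11-0 -110- 0-1-0 0-10- 1--10
PIs = {--110, -0-10, -1-01, -11-0, -110-, 0-1-0, 0-10-, 0001-, 1--10, 100-0, 1011-, 110-1, 1101-}
Coverage chart:
  m2: -0-10,0001-
  m3: 0001- ←essential
  m4: 0-1-0,0-10-
  m5: 0-10- ←essential
  m6: --110,-0-10,0-1-0
  m9: -1-01 ←essential
  m12: -11-0,-110-,0-1-0,0-10-
  m13: -1-01,-110-,0-10-
  m14: --110,-11-0,0-1-0
  m16: 100-0 ←essential
  m18: -0-10,1--10,100-0
  m22: --110,-0-10,1--10,1011-
  m23: 1011- ←essential
  m25: -1-01,110-1
  m27: 110-1,1101-
  m28: -11-0,-110-
  m29: -1-01,-110-
  m30: --110,-11-0,1--10
Essential: -1-01, 0-10-, 0001-, 100-0, 1011-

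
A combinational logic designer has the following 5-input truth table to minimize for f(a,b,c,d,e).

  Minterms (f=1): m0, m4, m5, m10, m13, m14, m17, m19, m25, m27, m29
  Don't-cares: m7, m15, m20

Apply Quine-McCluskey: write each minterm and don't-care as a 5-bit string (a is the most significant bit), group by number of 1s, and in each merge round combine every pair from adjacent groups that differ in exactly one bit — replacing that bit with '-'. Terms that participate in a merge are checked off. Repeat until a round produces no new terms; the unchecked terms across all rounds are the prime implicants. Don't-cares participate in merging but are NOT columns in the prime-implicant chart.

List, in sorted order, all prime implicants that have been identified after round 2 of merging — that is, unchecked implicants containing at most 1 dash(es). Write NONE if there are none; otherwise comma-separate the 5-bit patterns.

[col 0] 00000*, 00100*, 00101*, 00111*, 01010*, 01101*, 01110*, 01111*, 10001*, 10011*, 10100*, 11001*, 11011*, 11101*
[col 1] -0100, -1101, 0-101*, 0-111*, 00-00, 001-1*, 0010-, 01-10, 011-1*, 0111-, 1-001*, 1-011*, 100-1*, 11-01, 110-1*
[col 2] 0-1-1, 1-0-1
Prime implicants: -0100, -1101, 0-1-1, 00-00, 0010-, 01-10, 0111-, 1-0-1, 11-01

-0100, -1101, 00-00, 0010-, 01-10, 0111-, 11-01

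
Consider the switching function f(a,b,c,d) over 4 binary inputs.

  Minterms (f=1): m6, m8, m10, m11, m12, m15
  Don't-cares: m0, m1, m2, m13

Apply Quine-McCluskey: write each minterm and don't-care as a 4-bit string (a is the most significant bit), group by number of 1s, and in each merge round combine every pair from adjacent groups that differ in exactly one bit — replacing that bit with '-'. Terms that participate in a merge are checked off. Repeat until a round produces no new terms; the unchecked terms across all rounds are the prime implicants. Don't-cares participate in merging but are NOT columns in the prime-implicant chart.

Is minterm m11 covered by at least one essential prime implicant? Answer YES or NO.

[col 0] 0000*, 0001*, 0010*, 0110*, 1000*, 1010*, 1011*, 1100*, 1101*, 1111*
[col 1] -000*, -010*, 0-10, 00-0*, 000-, 1-00, 1-11, 10-0*, 101-, 11-1, 110-
[col 2] -0-0
Prime implicants: -0-0, 0-10, 000-, 1-00, 1-11, 101-, 11-1, 110-
PI chart (minterm → PIs covering it):
  6 | 0-10  (sole → essential)
  8 | -0-0,1-00
  10 | -0-0,101-
  11 | 1-11,101-
  12 | 1-00,110-
  15 | 1-11,11-1
Essential prime implicants: 0-10

NO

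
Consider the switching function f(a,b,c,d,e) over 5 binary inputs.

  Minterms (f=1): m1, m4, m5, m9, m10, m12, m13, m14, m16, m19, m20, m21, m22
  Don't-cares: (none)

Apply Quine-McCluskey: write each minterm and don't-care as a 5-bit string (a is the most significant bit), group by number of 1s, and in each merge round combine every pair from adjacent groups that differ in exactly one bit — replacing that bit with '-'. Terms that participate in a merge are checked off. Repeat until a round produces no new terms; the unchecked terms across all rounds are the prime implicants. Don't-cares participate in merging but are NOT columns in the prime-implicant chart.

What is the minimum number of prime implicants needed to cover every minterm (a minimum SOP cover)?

7

Round 0: 00001✓ 00100✓ 00101✓ 01001✓ 01010✓ 01100✓ 01101✓ 01110✓ 10000✓ 10011 10100✓ 10101✓ 10110✓
Round 1: -0100✓ -0101✓ 0-001✓ 0-100✓ 0-101✓ 00-01✓ 0010-✓ 01-01✓ 01-10 011-0 0110-✓ 10-00 101-0 1010-✓
Round 2: -010- 0--01 0-10-
PIs = {-010-, 0--01, 0-10-, 01-10, 011-0, 10-00, 10011, 101-0}
Coverage chart:
  m1: 0--01 ←essential
  m4: -010-,0-10-
  m5: -010-,0--01,0-10-
  m9: 0--01 ←essential
  m10: 01-10 ←essential
  m12: 0-10-,011-0
  m13: 0--01,0-10-
  m14: 01-10,011-0
  m16: 10-00 ←essential
  m19: 10011 ←essential
  m20: -010-,10-00,101-0
  m21: -010- ←essential
  m22: 101-0 ←essential
Essential: -010-, 0--01, 01-10, 10-00, 10011, 101-0
Petrick residual → 0-10-
Min cover (7 terms): b'cd' + a'd'e + a'cd' + a'bde' + ab'd'e' + ab'c'de + ab'ce'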